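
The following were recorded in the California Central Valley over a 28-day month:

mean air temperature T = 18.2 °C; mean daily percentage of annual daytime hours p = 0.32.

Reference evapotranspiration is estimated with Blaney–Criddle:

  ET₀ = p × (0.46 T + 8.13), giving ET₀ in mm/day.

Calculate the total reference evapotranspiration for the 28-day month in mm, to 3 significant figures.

ET₀ = 0.32 × (0.46 × 18.2 + 8.13) = 0.32 × 16.502 = 5.2806 mm/d
Monthly total = 5.2806 × 28 = 147.857 mm

148 mm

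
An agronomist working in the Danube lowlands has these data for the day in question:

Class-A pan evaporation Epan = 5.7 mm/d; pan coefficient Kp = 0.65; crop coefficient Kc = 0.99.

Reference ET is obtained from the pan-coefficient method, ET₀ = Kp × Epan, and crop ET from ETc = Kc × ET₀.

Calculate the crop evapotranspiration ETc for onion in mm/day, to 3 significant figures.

3.67 mm/day

ET₀ = 0.65 × 5.7 = 3.7050 mm/d
ETc = Kc × ET₀ = 0.99 × 3.7050 = 3.6680 mm/d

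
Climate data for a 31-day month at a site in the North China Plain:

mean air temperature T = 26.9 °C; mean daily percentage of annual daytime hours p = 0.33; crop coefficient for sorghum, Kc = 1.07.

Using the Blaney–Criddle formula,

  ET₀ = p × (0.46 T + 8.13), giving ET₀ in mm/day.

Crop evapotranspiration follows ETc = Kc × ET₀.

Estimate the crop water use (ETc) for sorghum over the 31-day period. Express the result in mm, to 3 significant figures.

224 mm

ET₀ = 0.33 × (0.46 × 26.9 + 8.13) = 0.33 × 20.504 = 6.7663 mm/d
ETc = Kc × ET₀ = 1.07 × 6.7663 = 7.2399 mm/d
Over 31 days: 7.2399 × 31 = 224.437 mm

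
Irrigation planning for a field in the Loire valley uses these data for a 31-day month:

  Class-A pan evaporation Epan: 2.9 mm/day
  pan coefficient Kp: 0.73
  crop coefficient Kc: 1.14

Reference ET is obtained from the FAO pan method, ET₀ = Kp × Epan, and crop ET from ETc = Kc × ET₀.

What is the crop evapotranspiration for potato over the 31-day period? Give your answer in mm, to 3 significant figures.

ET₀ = 0.73 × 2.9 = 2.1170 mm/d
ETc = Kc × ET₀ = 1.14 × 2.1170 = 2.4134 mm/d
Over 31 days: 2.4134 × 31 = 74.815 mm

74.8 mm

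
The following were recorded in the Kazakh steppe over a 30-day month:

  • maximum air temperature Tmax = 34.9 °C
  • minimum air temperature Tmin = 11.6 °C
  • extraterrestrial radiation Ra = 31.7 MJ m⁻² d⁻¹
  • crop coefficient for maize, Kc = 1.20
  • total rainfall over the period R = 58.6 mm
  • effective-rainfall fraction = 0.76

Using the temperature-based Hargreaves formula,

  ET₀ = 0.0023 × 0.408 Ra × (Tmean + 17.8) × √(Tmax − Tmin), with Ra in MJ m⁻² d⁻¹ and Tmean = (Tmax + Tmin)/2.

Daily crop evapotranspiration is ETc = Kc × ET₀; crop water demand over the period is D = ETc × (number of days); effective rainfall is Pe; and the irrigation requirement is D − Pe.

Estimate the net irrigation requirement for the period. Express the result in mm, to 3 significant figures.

Tmean = (34.9 + 11.6)/2 = 23.25 °C
0.408 Ra = 0.408 × 31.7 = 12.9336 mm/d equivalent
ET₀ = 0.0023 × 12.9336 × (23.25 + 17.8) × √23.3 = 0.0023 × 12.9336 × 41.05 × 4.8270 = 5.8944 mm/d
ETc = Kc × ET₀ = 1.20 × 5.8944 = 7.0733 mm/d
Crop demand D = ETc × 30 d = 7.0733 × 30 = 212.199 mm
Pe = 0.76 × 58.6 = 44.536 mm
D − Pe = 212.199 − 44.536 = 167.663 mm

168 mm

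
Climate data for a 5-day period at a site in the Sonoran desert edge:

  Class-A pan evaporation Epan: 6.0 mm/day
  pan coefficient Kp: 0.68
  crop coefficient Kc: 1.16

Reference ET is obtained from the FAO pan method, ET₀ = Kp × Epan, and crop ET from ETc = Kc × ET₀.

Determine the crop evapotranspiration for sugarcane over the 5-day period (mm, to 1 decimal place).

23.7 mm

ET₀ = 0.68 × 6.0 = 4.0800 mm/d
ETc = Kc × ET₀ = 1.16 × 4.0800 = 4.7328 mm/d
Over 5 days: 4.7328 × 5 = 23.664 mm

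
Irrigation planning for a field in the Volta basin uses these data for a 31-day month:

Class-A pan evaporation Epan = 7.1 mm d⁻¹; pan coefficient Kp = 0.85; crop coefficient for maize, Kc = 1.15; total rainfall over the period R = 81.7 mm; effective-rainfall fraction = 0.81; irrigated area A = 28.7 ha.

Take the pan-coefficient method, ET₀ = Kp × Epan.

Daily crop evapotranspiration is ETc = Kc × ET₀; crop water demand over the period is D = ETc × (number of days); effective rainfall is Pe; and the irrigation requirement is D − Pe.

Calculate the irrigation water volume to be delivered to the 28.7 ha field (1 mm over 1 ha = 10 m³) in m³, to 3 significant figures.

42800 m³

ET₀ = 0.85 × 7.1 = 6.0350 mm/d
ETc = Kc × ET₀ = 1.15 × 6.0350 = 6.9403 mm/d
Crop demand D = ETc × 31 d = 6.9403 × 31 = 215.149 mm
Pe = 0.81 × 81.7 = 66.177 mm
D − Pe = 215.149 − 66.177 = 148.972 mm
Volume = 148.972 mm × 28.7 ha × 10 = 42755.0 m³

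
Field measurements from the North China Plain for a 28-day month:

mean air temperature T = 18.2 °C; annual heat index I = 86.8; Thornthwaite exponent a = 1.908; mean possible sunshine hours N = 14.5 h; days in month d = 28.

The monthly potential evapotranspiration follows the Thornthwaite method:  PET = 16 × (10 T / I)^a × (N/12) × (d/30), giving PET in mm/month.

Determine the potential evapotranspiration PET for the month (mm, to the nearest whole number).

10T/I = 10 × 18.2 / 86.8 = 2.0968
(10T/I)^a = 2.0968^1.908 = 4.1071
Uncorrected PET = 16 × 4.1071 = 65.714 mm
Correction = (N/12)(d/30) = (14.5/12)(28/30) = 1.1278
PET = 65.714 × 1.1278 = 74.112 mm/month

74 mm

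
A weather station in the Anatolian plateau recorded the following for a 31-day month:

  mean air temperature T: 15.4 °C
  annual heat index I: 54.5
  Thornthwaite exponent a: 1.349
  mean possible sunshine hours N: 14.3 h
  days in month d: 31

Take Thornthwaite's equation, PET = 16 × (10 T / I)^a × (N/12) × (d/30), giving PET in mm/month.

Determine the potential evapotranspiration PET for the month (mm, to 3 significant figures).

80.0 mm

10T/I = 10 × 15.4 / 54.5 = 2.8257
(10T/I)^a = 2.8257^1.349 = 4.0604
Uncorrected PET = 16 × 4.0604 = 64.966 mm
Correction = (N/12)(d/30) = (14.3/12)(31/30) = 1.2314
PET = 64.966 × 1.2314 = 79.999 mm/month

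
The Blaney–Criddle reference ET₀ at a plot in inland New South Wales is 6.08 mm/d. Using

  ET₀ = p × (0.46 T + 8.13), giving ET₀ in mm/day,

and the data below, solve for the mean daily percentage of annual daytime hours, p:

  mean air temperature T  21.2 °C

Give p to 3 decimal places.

p = ET₀ / (0.46 T + 8.13) = 6.08 / (0.46 × 21.2 + 8.13) = 6.08 / 17.882 = 0.3400

0.340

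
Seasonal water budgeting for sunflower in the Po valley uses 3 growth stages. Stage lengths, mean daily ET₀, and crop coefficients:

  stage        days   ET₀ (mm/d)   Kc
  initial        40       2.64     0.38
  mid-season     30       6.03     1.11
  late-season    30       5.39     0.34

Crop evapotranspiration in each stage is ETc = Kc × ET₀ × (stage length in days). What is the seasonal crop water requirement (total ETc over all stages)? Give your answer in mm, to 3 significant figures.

initial: 0.38 × 2.64 × 40 = 40.13 mm
mid-season: 1.11 × 6.03 × 30 = 200.80 mm
late-season: 0.34 × 5.39 × 30 = 54.98 mm
Seasonal total = 295.91 mm

296 mm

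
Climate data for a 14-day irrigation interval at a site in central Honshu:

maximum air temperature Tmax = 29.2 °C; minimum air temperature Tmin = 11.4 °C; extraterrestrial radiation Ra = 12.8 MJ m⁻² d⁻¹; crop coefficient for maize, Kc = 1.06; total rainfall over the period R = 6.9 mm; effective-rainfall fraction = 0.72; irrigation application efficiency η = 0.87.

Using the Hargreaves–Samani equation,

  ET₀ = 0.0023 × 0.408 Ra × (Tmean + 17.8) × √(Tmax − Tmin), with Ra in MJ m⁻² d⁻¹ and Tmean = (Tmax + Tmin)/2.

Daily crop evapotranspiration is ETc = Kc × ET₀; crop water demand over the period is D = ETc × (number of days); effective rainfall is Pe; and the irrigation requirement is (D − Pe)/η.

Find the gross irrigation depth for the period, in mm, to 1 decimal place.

Tmean = (29.2 + 11.4)/2 = 20.30 °C
0.408 Ra = 0.408 × 12.8 = 5.2224 mm/d equivalent
ET₀ = 0.0023 × 5.2224 × (20.30 + 17.8) × √17.8 = 0.0023 × 5.2224 × 38.10 × 4.2190 = 1.9308 mm/d
ETc = Kc × ET₀ = 1.06 × 1.9308 = 2.0466 mm/d
Crop demand D = ETc × 14 d = 2.0466 × 14 = 28.652 mm
Pe = 0.72 × 6.9 = 4.968 mm
D − Pe = 28.652 − 4.968 = 23.684 mm
Gross irrigation = 23.684 / 0.87 = 27.223 mm

27.2 mm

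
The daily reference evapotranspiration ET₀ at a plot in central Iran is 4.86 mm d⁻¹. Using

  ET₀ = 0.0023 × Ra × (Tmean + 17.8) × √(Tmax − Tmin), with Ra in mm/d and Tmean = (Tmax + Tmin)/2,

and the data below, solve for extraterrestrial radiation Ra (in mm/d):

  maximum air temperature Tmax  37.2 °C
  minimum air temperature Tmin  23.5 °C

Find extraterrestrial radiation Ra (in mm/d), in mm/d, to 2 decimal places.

Tmean = 30.35 °C; √ΔT = 3.7014
Ra = ET₀ / [0.0023 × (Tmean+17.8) × √ΔT] = 4.86 / (0.0023 × 48.15 × 3.7014) = 11.856 mm/d

11.86 mm/d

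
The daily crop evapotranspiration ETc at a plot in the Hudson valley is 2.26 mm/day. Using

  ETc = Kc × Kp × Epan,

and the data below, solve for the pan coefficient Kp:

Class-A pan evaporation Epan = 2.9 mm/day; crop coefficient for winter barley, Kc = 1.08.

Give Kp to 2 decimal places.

0.72

ETc = Kc × Kp × Epan  ⇒  Kp = ETc / (Kc × Epan)
Kp = 2.26 / (1.08 × 2.9) = 2.26 / 3.132 = 0.7216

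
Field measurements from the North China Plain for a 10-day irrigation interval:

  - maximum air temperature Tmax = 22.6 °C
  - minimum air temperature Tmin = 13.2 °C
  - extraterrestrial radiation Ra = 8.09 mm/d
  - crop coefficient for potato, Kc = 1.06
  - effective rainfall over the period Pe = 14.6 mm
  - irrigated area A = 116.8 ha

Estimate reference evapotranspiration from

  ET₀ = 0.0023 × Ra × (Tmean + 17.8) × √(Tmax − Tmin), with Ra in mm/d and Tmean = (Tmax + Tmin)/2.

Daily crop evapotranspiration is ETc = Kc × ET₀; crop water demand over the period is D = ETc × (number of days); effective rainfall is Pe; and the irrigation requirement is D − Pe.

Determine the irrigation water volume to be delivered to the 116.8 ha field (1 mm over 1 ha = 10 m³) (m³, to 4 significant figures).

8162 m³

Tmean = (22.6 + 13.2)/2 = 17.90 °C
ET₀ = 0.0023 × 8.09 × (17.90 + 17.8) × √9.4 = 0.0023 × 8.09 × 35.70 × 3.0659 = 2.0366 mm/d
ETc = Kc × ET₀ = 1.06 × 2.0366 = 2.1588 mm/d
Crop demand D = ETc × 10 d = 2.1588 × 10 = 21.588 mm
D − Pe = 21.588 − 14.6 = 6.988 mm
Volume = 6.988 mm × 116.8 ha × 10 = 8162.0 m³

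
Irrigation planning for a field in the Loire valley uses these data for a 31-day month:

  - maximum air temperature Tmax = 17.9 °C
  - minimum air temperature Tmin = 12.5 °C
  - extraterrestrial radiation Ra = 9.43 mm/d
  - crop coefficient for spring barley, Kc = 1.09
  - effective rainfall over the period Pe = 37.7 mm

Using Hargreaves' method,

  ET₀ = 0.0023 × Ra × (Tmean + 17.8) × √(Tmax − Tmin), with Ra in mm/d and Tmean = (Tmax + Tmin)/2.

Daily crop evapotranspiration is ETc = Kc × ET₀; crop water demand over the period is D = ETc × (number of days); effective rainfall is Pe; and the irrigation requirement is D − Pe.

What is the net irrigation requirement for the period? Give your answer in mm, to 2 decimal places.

Tmean = (17.9 + 12.5)/2 = 15.20 °C
ET₀ = 0.0023 × 9.43 × (15.20 + 17.8) × √5.4 = 0.0023 × 9.43 × 33.00 × 2.3238 = 1.6632 mm/d
ETc = Kc × ET₀ = 1.09 × 1.6632 = 1.8129 mm/d
Crop demand D = ETc × 31 d = 1.8129 × 31 = 56.200 mm
D − Pe = 56.200 − 37.7 = 18.500 mm

18.50 mm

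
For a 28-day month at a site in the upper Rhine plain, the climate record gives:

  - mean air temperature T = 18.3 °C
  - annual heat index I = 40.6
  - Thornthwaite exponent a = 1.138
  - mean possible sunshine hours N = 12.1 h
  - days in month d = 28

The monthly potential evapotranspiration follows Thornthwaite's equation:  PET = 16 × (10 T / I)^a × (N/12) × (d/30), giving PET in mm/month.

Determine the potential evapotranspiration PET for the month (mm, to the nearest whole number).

10T/I = 10 × 18.3 / 40.6 = 4.5074
(10T/I)^a = 4.5074^1.138 = 5.5484
Uncorrected PET = 16 × 5.5484 = 88.774 mm
Correction = (N/12)(d/30) = (12.1/12)(28/30) = 0.9411
PET = 88.774 × 0.9411 = 83.545 mm/month

84 mm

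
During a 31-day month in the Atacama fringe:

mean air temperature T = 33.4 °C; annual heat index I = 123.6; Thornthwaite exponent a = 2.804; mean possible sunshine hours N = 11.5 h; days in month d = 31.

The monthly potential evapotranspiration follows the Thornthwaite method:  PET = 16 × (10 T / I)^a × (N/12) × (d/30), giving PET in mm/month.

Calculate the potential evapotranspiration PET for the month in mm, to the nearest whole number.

257 mm

10T/I = 10 × 33.4 / 123.6 = 2.7023
(10T/I)^a = 2.7023^2.804 = 16.2398
Uncorrected PET = 16 × 16.2398 = 259.837 mm
Correction = (N/12)(d/30) = (11.5/12)(31/30) = 0.9903
PET = 259.837 × 0.9903 = 257.317 mm/month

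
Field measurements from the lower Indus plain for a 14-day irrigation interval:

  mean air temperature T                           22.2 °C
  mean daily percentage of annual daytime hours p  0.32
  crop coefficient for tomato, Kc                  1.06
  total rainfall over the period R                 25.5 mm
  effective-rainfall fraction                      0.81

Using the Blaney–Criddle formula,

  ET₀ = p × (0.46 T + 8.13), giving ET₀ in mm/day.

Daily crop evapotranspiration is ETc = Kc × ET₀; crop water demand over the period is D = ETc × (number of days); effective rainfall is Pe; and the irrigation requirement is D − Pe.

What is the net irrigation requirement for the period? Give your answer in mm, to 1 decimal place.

ET₀ = 0.32 × (0.46 × 22.2 + 8.13) = 0.32 × 18.342 = 5.8694 mm/d
ETc = Kc × ET₀ = 1.06 × 5.8694 = 6.2216 mm/d
Crop demand D = ETc × 14 d = 6.2216 × 14 = 87.102 mm
Pe = 0.81 × 25.5 = 20.655 mm
D − Pe = 87.102 − 20.655 = 66.447 mm

66.4 mm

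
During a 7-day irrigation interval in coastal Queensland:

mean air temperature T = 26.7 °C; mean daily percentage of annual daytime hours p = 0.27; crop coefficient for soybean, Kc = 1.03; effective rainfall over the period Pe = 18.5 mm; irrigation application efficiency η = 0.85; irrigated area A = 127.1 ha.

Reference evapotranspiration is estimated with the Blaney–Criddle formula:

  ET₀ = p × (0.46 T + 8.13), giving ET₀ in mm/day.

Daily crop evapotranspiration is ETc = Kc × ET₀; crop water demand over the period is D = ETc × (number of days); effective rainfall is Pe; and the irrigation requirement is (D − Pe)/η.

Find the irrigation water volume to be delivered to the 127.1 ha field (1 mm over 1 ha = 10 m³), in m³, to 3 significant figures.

31800 m³

ET₀ = 0.27 × (0.46 × 26.7 + 8.13) = 0.27 × 20.412 = 5.5112 mm/d
ETc = Kc × ET₀ = 1.03 × 5.5112 = 5.6765 mm/d
Crop demand D = ETc × 7 d = 5.6765 × 7 = 39.736 mm
D − Pe = 39.736 − 18.5 = 21.236 mm
Gross irrigation = 21.236 / 0.85 = 24.984 mm
Volume = 24.984 mm × 127.1 ha × 10 = 31754.7 m³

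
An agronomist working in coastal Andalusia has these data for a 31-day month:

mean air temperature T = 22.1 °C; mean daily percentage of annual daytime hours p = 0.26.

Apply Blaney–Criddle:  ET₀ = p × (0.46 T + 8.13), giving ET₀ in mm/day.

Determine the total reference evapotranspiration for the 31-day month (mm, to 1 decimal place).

147.5 mm

ET₀ = 0.26 × (0.46 × 22.1 + 8.13) = 0.26 × 18.296 = 4.7570 mm/d
Monthly total = 4.7570 × 31 = 147.467 mm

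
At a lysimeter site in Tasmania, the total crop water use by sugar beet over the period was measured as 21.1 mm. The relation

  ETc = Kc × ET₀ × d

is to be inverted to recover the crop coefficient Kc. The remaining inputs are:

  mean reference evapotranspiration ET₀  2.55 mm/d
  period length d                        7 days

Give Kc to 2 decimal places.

1.18

ETc = Kc × ET₀ × d  ⇒  Kc = ETc / (ET₀ × d)
Kc = 21.1 / (2.55 × 7) = 21.1 / 17.85 = 1.1821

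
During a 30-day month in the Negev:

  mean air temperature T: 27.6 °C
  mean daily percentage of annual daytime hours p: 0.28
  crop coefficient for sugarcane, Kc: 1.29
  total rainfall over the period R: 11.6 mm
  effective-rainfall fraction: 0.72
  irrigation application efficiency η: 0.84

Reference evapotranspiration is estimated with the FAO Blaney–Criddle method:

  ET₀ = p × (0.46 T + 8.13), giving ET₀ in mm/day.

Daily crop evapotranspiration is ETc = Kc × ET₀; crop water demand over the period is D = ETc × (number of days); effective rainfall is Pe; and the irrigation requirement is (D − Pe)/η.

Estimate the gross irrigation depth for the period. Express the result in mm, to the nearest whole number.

ET₀ = 0.28 × (0.46 × 27.6 + 8.13) = 0.28 × 20.826 = 5.8313 mm/d
ETc = Kc × ET₀ = 1.29 × 5.8313 = 7.5224 mm/d
Crop demand D = ETc × 30 d = 7.5224 × 30 = 225.672 mm
Pe = 0.72 × 11.6 = 8.352 mm
D − Pe = 225.672 − 8.352 = 217.320 mm
Gross irrigation = 217.320 / 0.84 = 258.714 mm

259 mm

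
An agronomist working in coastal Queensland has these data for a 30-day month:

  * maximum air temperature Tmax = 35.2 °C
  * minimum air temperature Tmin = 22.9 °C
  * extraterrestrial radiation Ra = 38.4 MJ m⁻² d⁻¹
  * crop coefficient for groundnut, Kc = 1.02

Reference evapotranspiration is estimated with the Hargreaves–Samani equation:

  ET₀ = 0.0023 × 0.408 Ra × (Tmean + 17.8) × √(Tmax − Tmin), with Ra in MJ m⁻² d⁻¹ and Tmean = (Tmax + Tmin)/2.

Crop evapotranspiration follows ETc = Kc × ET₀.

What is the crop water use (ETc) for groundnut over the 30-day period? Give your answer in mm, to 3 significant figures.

Tmean = (35.2 + 22.9)/2 = 29.05 °C
0.408 Ra = 0.408 × 38.4 = 15.6672 mm/d equivalent
ET₀ = 0.0023 × 15.6672 × (29.05 + 17.8) × √12.3 = 0.0023 × 15.6672 × 46.85 × 3.5071 = 5.9208 mm/d
ETc = Kc × ET₀ = 1.02 × 5.9208 = 6.0392 mm/d
Over 30 days: 6.0392 × 30 = 181.176 mm

181 mm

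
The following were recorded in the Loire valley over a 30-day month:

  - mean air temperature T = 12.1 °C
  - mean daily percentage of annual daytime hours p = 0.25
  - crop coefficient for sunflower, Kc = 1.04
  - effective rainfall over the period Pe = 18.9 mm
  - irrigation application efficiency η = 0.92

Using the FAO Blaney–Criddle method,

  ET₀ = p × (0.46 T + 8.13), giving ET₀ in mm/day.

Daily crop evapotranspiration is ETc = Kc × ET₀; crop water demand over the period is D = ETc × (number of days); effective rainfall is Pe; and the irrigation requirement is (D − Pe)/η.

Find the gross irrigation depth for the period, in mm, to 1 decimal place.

95.6 mm

ET₀ = 0.25 × (0.46 × 12.1 + 8.13) = 0.25 × 13.696 = 3.4240 mm/d
ETc = Kc × ET₀ = 1.04 × 3.4240 = 3.5610 mm/d
Crop demand D = ETc × 30 d = 3.5610 × 30 = 106.830 mm
D − Pe = 106.830 − 18.9 = 87.930 mm
Gross irrigation = 87.930 / 0.92 = 95.576 mm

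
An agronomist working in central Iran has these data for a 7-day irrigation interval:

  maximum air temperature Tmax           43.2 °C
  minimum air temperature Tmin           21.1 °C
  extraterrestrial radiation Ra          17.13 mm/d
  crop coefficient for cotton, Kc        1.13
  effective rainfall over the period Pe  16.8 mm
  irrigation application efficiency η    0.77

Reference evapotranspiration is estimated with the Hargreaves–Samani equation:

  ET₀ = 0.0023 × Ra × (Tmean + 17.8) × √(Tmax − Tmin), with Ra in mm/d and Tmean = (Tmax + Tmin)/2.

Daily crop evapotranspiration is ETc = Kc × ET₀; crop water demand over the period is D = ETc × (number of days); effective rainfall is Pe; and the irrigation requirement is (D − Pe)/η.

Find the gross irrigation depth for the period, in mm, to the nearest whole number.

Tmean = (43.2 + 21.1)/2 = 32.15 °C
ET₀ = 0.0023 × 17.13 × (32.15 + 17.8) × √22.1 = 0.0023 × 17.13 × 49.95 × 4.7011 = 9.2517 mm/d
ETc = Kc × ET₀ = 1.13 × 9.2517 = 10.4544 mm/d
Crop demand D = ETc × 7 d = 10.4544 × 7 = 73.181 mm
D − Pe = 73.181 − 16.8 = 56.381 mm
Gross irrigation = 56.381 / 0.77 = 73.222 mm

73 mm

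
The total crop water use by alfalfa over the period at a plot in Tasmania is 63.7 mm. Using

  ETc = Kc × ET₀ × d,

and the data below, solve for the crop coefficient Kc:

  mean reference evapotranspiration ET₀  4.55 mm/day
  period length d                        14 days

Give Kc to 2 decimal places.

ETc = Kc × ET₀ × d  ⇒  Kc = ETc / (ET₀ × d)
Kc = 63.7 / (4.55 × 14) = 63.7 / 63.70 = 1.0000

1.00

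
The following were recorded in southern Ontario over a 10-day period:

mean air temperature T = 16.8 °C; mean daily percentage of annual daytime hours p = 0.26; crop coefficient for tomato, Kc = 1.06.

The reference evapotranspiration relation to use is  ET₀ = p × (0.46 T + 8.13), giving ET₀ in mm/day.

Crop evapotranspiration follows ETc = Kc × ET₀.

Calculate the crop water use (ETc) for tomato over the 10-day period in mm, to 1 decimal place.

ET₀ = 0.26 × (0.46 × 16.8 + 8.13) = 0.26 × 15.858 = 4.1231 mm/d
ETc = Kc × ET₀ = 1.06 × 4.1231 = 4.3705 mm/d
Over 10 days: 4.3705 × 10 = 43.705 mm

43.7 mm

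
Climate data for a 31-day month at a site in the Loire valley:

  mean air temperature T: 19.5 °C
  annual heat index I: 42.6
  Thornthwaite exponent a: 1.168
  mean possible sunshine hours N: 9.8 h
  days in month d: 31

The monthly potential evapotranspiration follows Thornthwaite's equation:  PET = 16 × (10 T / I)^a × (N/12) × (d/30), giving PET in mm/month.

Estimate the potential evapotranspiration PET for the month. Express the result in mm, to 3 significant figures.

10T/I = 10 × 19.5 / 42.6 = 4.5775
(10T/I)^a = 4.5775^1.168 = 5.9104
Uncorrected PET = 16 × 5.9104 = 94.566 mm
Correction = (N/12)(d/30) = (9.8/12)(31/30) = 0.8439
PET = 94.566 × 0.8439 = 79.804 mm/month

79.8 mm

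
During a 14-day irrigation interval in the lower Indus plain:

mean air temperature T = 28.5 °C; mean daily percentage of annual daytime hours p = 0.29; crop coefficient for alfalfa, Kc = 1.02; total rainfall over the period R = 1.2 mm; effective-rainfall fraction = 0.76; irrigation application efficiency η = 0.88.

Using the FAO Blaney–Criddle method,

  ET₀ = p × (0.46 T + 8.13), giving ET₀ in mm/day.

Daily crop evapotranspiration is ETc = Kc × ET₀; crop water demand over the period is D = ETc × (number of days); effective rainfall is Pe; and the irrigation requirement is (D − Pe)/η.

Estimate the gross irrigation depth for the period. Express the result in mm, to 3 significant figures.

98.9 mm

ET₀ = 0.29 × (0.46 × 28.5 + 8.13) = 0.29 × 21.240 = 6.1596 mm/d
ETc = Kc × ET₀ = 1.02 × 6.1596 = 6.2828 mm/d
Crop demand D = ETc × 14 d = 6.2828 × 14 = 87.959 mm
Pe = 0.76 × 1.2 = 0.912 mm
D − Pe = 87.959 − 0.912 = 87.047 mm
Gross irrigation = 87.047 / 0.88 = 98.917 mm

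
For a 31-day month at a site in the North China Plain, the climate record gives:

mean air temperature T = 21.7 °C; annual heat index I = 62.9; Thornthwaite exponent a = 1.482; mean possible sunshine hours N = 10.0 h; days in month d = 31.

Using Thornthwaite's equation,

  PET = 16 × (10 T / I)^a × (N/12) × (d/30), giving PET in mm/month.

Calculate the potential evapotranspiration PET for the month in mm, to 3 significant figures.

10T/I = 10 × 21.7 / 62.9 = 3.4499
(10T/I)^a = 3.4499^1.482 = 6.2666
Uncorrected PET = 16 × 6.2666 = 100.266 mm
Correction = (N/12)(d/30) = (10.0/12)(31/30) = 0.8611
PET = 100.266 × 0.8611 = 86.339 mm/month

86.3 mm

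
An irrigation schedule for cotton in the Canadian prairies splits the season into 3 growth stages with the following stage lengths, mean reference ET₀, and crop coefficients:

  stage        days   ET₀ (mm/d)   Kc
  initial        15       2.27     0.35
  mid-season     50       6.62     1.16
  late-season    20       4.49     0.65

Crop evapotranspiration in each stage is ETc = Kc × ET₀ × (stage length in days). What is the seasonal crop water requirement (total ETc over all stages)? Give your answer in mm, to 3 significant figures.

initial: 0.35 × 2.27 × 15 = 11.92 mm
mid-season: 1.16 × 6.62 × 50 = 383.96 mm
late-season: 0.65 × 4.49 × 20 = 58.37 mm
Seasonal total = 454.25 mm

454 mm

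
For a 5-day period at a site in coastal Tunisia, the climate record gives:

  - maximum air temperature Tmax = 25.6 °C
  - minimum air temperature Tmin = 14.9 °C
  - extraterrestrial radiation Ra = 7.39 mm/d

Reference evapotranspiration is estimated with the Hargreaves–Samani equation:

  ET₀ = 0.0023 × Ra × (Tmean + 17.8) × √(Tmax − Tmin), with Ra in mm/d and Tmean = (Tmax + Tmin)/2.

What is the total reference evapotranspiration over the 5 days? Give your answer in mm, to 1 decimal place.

10.6 mm

Tmean = (25.6 + 14.9)/2 = 20.25 °C
ET₀ = 0.0023 × 7.39 × (20.25 + 17.8) × √10.7 = 0.0023 × 7.39 × 38.05 × 3.2711 = 2.1155 mm/d
Over 5 days: 2.1155 × 5 = 10.578 mm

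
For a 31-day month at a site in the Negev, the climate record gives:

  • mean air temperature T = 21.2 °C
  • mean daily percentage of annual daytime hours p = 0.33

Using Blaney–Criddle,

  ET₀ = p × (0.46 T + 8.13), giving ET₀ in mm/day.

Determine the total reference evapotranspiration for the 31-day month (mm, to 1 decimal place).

ET₀ = 0.33 × (0.46 × 21.2 + 8.13) = 0.33 × 17.882 = 5.9011 mm/d
Monthly total = 5.9011 × 31 = 182.934 mm

182.9 mm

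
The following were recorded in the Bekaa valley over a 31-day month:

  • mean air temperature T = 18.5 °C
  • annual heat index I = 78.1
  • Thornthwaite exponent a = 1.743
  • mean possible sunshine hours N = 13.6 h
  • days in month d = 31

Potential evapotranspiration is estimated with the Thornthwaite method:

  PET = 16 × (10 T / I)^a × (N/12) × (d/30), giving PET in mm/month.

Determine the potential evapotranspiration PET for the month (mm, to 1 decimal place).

84.2 mm

10T/I = 10 × 18.5 / 78.1 = 2.3688
(10T/I)^a = 2.3688^1.743 = 4.4958
Uncorrected PET = 16 × 4.4958 = 71.933 mm
Correction = (N/12)(d/30) = (13.6/12)(31/30) = 1.1711
PET = 71.933 × 1.1711 = 84.241 mm/month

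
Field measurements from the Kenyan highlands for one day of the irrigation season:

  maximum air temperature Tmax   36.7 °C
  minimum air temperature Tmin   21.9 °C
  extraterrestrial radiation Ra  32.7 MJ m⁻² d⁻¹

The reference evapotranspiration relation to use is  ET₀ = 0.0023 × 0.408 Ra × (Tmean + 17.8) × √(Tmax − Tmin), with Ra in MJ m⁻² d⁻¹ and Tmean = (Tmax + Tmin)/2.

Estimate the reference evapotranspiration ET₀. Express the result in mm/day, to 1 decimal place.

5.6 mm/day

Tmean = (36.7 + 21.9)/2 = 29.30 °C
0.408 Ra = 0.408 × 32.7 = 13.3416 mm/d equivalent
ET₀ = 0.0023 × 13.3416 × (29.30 + 17.8) × √14.8 = 0.0023 × 13.3416 × 47.10 × 3.8471 = 5.5602 mm/d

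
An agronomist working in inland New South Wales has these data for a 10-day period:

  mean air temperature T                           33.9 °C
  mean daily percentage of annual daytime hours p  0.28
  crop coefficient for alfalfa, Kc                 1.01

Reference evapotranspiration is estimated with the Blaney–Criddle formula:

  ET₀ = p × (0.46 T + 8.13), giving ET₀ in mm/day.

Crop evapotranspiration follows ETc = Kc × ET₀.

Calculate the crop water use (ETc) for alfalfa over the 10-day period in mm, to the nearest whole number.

ET₀ = 0.28 × (0.46 × 33.9 + 8.13) = 0.28 × 23.724 = 6.6427 mm/d
ETc = Kc × ET₀ = 1.01 × 6.6427 = 6.7091 mm/d
Over 10 days: 6.7091 × 10 = 67.091 mm

67 mm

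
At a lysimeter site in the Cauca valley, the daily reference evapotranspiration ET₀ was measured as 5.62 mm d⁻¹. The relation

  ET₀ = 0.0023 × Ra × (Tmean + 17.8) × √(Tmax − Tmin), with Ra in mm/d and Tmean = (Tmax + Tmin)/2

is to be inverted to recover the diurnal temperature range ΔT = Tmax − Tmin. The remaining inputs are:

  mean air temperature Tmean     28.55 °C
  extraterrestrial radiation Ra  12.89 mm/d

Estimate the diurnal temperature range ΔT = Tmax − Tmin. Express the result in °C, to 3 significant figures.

√ΔT = ET₀ / [0.0023 × Ra × (Tmean+17.8)] = 5.62 / (0.0023 × 12.89 × 46.35) = 4.0898
ΔT = 4.0898² = 16.726 °C

16.7 °C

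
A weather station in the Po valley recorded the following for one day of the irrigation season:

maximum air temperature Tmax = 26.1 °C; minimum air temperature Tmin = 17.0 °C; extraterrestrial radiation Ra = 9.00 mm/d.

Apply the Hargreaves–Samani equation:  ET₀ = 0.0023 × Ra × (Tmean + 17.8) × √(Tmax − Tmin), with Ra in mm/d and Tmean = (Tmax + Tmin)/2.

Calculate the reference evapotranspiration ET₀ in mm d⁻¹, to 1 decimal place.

Tmean = (26.1 + 17.0)/2 = 21.55 °C
ET₀ = 0.0023 × 9.00 × (21.55 + 17.8) × √9.1 = 0.0023 × 9.00 × 39.35 × 3.0166 = 2.4572 mm/d

2.5 mm d⁻¹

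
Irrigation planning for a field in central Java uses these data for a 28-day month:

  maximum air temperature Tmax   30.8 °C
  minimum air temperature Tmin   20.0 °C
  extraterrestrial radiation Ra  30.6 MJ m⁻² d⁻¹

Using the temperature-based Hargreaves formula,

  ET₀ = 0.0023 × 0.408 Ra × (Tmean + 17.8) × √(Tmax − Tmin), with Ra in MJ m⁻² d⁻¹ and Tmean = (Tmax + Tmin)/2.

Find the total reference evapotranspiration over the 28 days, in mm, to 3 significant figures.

Tmean = (30.8 + 20.0)/2 = 25.40 °C
0.408 Ra = 0.408 × 30.6 = 12.4848 mm/d equivalent
ET₀ = 0.0023 × 12.4848 × (25.40 + 17.8) × √10.8 = 0.0023 × 12.4848 × 43.20 × 3.2863 = 4.0766 mm/d
Over 28 days: 4.0766 × 28 = 114.145 mm

114 mm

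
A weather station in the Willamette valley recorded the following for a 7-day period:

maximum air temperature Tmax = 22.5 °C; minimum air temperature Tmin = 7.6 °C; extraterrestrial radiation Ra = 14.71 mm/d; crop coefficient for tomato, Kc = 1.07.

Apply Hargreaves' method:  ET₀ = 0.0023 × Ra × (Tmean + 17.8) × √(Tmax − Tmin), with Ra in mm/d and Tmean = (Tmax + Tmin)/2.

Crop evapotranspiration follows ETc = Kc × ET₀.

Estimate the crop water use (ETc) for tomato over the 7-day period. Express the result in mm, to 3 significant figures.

Tmean = (22.5 + 7.6)/2 = 15.05 °C
ET₀ = 0.0023 × 14.71 × (15.05 + 17.8) × √14.9 = 0.0023 × 14.71 × 32.85 × 3.8601 = 4.2902 mm/d
ETc = Kc × ET₀ = 1.07 × 4.2902 = 4.5905 mm/d
Over 7 days: 4.5905 × 7 = 32.134 mm

32.1 mm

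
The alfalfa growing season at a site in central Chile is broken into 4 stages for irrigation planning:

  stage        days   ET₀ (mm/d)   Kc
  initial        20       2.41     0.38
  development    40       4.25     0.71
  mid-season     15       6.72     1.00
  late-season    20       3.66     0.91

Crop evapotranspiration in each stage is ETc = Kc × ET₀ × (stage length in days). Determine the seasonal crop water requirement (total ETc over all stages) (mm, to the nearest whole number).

306 mm

initial: 0.38 × 2.41 × 20 = 18.32 mm
development: 0.71 × 4.25 × 40 = 120.70 mm
mid-season: 1.00 × 6.72 × 15 = 100.80 mm
late-season: 0.91 × 3.66 × 20 = 66.61 mm
Seasonal total = 306.43 mm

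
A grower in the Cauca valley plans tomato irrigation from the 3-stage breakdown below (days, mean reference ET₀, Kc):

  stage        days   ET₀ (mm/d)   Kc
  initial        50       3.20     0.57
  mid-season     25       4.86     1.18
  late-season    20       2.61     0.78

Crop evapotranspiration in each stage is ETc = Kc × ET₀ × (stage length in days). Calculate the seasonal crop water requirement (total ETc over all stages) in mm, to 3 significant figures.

275 mm

initial: 0.57 × 3.20 × 50 = 91.20 mm
mid-season: 1.18 × 4.86 × 25 = 143.37 mm
late-season: 0.78 × 2.61 × 20 = 40.72 mm
Seasonal total = 275.29 mm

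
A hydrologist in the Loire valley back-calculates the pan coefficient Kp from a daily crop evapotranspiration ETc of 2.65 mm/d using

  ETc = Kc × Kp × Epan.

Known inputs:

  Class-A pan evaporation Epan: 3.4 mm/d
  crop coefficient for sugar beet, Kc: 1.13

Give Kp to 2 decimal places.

0.69

ETc = Kc × Kp × Epan  ⇒  Kp = ETc / (Kc × Epan)
Kp = 2.65 / (1.13 × 3.4) = 2.65 / 3.842 = 0.6897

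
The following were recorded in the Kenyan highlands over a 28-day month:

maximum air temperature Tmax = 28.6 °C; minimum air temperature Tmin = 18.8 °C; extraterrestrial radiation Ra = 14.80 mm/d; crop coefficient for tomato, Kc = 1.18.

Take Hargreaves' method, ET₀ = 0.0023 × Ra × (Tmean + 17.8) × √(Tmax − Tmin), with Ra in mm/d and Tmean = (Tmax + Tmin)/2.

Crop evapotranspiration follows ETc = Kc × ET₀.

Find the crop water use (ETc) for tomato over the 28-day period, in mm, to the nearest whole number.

146 mm

Tmean = (28.6 + 18.8)/2 = 23.70 °C
ET₀ = 0.0023 × 14.80 × (23.70 + 17.8) × √9.8 = 0.0023 × 14.80 × 41.50 × 3.1305 = 4.4223 mm/d
ETc = Kc × ET₀ = 1.18 × 4.4223 = 5.2183 mm/d
Over 28 days: 5.2183 × 28 = 146.112 mm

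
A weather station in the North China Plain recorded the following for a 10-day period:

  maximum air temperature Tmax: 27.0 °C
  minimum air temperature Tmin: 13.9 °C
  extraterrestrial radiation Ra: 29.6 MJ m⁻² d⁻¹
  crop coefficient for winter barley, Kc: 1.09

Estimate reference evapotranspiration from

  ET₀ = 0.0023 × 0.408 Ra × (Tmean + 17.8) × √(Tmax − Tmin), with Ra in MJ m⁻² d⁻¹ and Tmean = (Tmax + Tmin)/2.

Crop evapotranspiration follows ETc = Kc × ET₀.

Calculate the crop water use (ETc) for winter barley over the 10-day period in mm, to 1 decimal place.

Tmean = (27.0 + 13.9)/2 = 20.45 °C
0.408 Ra = 0.408 × 29.6 = 12.0768 mm/d equivalent
ET₀ = 0.0023 × 12.0768 × (20.45 + 17.8) × √13.1 = 0.0023 × 12.0768 × 38.25 × 3.6194 = 3.8455 mm/d
ETc = Kc × ET₀ = 1.09 × 3.8455 = 4.1916 mm/d
Over 10 days: 4.1916 × 10 = 41.916 mm

41.9 mm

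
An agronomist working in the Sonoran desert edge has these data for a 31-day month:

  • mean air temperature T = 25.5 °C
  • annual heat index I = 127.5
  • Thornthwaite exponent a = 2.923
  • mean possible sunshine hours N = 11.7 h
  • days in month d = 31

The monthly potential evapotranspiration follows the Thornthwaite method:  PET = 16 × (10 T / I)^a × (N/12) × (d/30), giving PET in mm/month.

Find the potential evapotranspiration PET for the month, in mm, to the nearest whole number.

10T/I = 10 × 25.5 / 127.5 = 2.0000
(10T/I)^a = 2.0000^2.923 = 7.5842
Uncorrected PET = 16 × 7.5842 = 121.347 mm
Correction = (N/12)(d/30) = (11.7/12)(31/30) = 1.0075
PET = 121.347 × 1.0075 = 122.257 mm/month

122 mm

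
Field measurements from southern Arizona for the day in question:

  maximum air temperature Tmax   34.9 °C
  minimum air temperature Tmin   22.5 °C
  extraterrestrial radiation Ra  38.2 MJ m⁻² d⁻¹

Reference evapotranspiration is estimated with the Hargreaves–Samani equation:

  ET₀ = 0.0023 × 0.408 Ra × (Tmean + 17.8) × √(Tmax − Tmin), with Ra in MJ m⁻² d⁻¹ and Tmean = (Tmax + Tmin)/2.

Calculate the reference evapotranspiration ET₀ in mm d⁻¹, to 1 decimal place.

5.9 mm d⁻¹

Tmean = (34.9 + 22.5)/2 = 28.70 °C
0.408 Ra = 0.408 × 38.2 = 15.5856 mm/d equivalent
ET₀ = 0.0023 × 15.5856 × (28.70 + 17.8) × √12.4 = 0.0023 × 15.5856 × 46.50 × 3.5214 = 5.8698 mm/d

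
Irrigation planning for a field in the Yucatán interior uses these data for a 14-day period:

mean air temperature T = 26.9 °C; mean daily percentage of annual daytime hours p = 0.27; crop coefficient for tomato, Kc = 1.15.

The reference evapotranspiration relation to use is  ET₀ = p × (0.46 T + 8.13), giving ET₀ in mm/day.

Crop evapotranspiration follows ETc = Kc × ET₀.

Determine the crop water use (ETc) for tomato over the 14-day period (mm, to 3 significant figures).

ET₀ = 0.27 × (0.46 × 26.9 + 8.13) = 0.27 × 20.504 = 5.5361 mm/d
ETc = Kc × ET₀ = 1.15 × 5.5361 = 6.3665 mm/d
Over 14 days: 6.3665 × 14 = 89.131 mm

89.1 mm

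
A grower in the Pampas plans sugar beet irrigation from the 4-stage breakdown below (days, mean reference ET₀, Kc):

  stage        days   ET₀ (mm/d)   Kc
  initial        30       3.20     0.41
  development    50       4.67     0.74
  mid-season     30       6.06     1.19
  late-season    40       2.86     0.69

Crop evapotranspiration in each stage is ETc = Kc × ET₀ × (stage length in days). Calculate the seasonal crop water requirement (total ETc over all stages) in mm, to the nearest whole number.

initial: 0.41 × 3.20 × 30 = 39.36 mm
development: 0.74 × 4.67 × 50 = 172.79 mm
mid-season: 1.19 × 6.06 × 30 = 216.34 mm
late-season: 0.69 × 2.86 × 40 = 78.94 mm
Seasonal total = 507.43 mm

507 mm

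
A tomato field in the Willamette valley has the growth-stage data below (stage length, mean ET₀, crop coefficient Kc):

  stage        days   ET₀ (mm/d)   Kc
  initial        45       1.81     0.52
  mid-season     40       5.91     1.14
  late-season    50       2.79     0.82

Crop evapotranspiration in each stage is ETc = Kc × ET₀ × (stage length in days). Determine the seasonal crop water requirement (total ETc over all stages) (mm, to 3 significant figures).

426 mm

initial: 0.52 × 1.81 × 45 = 42.35 mm
mid-season: 1.14 × 5.91 × 40 = 269.50 mm
late-season: 0.82 × 2.79 × 50 = 114.39 mm
Seasonal total = 426.24 mm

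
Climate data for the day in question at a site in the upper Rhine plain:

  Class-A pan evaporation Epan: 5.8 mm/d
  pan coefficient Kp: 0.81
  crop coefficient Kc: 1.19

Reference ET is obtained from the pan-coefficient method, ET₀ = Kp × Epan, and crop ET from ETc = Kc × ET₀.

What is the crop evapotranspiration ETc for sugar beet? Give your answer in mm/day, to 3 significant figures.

ET₀ = 0.81 × 5.8 = 4.6980 mm/d
ETc = Kc × ET₀ = 1.19 × 4.6980 = 5.5906 mm/d

5.59 mm/day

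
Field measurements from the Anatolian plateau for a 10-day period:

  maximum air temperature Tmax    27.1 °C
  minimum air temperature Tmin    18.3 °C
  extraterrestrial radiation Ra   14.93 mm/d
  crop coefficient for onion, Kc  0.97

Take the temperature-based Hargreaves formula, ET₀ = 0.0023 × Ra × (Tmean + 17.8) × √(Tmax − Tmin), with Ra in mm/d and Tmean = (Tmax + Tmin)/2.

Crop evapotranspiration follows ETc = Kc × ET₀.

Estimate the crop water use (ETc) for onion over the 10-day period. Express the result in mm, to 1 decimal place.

Tmean = (27.1 + 18.3)/2 = 22.70 °C
ET₀ = 0.0023 × 14.93 × (22.70 + 17.8) × √8.8 = 0.0023 × 14.93 × 40.50 × 2.9665 = 4.1256 mm/d
ETc = Kc × ET₀ = 0.97 × 4.1256 = 4.0018 mm/d
Over 10 days: 4.0018 × 10 = 40.018 mm

40.0 mm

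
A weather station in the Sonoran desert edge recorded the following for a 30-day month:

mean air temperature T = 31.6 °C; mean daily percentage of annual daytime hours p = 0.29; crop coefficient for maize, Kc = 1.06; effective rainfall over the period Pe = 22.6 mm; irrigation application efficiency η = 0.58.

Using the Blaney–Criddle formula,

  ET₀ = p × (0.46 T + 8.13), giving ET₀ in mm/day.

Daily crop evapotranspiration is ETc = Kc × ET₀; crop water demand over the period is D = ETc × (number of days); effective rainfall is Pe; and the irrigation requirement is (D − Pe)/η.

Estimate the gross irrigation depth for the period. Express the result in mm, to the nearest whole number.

321 mm

ET₀ = 0.29 × (0.46 × 31.6 + 8.13) = 0.29 × 22.666 = 6.5731 mm/d
ETc = Kc × ET₀ = 1.06 × 6.5731 = 6.9675 mm/d
Crop demand D = ETc × 30 d = 6.9675 × 30 = 209.025 mm
D − Pe = 209.025 − 22.6 = 186.425 mm
Gross irrigation = 186.425 / 0.58 = 321.422 mm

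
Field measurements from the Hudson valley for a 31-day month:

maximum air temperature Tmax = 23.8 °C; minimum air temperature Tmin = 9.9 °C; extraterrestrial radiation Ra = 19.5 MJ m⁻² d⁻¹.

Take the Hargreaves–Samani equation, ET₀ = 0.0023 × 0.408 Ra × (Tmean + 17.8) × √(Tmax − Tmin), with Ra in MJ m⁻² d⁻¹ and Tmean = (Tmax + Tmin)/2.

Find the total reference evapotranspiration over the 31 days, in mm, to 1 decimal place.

73.3 mm

Tmean = (23.8 + 9.9)/2 = 16.85 °C
0.408 Ra = 0.408 × 19.5 = 7.9560 mm/d equivalent
ET₀ = 0.0023 × 7.9560 × (16.85 + 17.8) × √13.9 = 0.0023 × 7.9560 × 34.65 × 3.7283 = 2.3639 mm/d
Over 31 days: 2.3639 × 31 = 73.281 mm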